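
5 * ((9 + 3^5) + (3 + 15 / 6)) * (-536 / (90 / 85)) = -5865850 / 9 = -651761.11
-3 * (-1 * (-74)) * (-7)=1554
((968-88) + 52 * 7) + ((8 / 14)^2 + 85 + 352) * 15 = 382391 / 49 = 7803.90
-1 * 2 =-2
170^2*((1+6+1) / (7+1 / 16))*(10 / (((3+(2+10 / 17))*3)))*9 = 377318400 / 2147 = 175742.15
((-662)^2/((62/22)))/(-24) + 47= -1196429/186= -6432.41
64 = 64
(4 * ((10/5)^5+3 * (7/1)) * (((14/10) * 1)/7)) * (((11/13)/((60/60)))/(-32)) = -583/520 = -1.12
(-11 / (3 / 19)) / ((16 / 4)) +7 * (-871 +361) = -3587.42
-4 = -4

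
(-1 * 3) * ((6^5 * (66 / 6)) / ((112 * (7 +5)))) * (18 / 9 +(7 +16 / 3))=-38313 / 14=-2736.64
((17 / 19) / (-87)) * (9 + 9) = -0.19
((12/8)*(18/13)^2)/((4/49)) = 11907/338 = 35.23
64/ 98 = 32/ 49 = 0.65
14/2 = 7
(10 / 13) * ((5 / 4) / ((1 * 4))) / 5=5 / 104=0.05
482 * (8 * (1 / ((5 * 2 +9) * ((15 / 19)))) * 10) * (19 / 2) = 73264 / 3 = 24421.33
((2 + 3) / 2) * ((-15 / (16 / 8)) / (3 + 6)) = -25 / 12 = -2.08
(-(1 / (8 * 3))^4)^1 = -1 / 331776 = -0.00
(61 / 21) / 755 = 61 / 15855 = 0.00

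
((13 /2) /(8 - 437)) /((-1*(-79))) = -1 /5214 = -0.00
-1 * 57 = -57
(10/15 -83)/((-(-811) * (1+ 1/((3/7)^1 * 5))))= -1235/17842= -0.07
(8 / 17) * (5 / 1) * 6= 240 / 17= 14.12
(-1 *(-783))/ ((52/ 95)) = 74385/ 52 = 1430.48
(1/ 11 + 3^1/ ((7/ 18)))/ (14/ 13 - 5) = -7813/ 3927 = -1.99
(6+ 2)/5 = 8/5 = 1.60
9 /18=1 /2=0.50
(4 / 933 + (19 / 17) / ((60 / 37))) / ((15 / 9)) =219993 / 528700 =0.42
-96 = -96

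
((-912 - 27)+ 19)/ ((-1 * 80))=23/ 2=11.50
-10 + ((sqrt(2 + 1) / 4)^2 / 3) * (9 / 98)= -15671 / 1568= -9.99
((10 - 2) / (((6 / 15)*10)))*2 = 4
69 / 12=23 / 4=5.75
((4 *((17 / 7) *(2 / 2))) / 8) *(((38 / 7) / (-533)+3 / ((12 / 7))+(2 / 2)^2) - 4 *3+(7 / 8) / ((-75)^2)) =-26430114761 / 2350530000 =-11.24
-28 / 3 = -9.33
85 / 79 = 1.08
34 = 34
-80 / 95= -16 / 19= -0.84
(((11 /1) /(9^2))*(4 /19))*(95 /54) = 110 /2187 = 0.05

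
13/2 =6.50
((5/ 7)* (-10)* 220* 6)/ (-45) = 4400/ 21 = 209.52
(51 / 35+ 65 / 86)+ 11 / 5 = 13283 / 3010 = 4.41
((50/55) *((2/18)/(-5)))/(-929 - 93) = 1/50589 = 0.00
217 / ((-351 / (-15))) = 1085 / 117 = 9.27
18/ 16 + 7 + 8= 129/ 8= 16.12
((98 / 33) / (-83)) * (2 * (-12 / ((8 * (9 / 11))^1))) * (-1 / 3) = -98 / 2241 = -0.04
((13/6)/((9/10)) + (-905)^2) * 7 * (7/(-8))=-270893315/54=-5016542.87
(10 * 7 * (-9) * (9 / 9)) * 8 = -5040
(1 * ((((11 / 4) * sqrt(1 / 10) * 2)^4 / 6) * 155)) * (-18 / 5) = -1361613 / 1600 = -851.01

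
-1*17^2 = -289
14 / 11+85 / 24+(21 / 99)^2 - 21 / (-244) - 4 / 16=2495315 / 531432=4.70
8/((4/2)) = 4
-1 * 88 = -88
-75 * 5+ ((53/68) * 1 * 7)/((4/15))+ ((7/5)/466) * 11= -354.51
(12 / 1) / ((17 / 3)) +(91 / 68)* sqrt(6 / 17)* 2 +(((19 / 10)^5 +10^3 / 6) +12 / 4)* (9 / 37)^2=91* sqrt(102) / 578 +31701088323 / 2327300000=15.21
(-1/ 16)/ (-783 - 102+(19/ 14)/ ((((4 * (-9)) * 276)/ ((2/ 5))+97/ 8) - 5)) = 1390641/ 19691477776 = 0.00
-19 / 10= -1.90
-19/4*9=-171/4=-42.75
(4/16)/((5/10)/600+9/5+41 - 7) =300/42961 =0.01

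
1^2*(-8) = -8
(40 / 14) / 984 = 5 / 1722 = 0.00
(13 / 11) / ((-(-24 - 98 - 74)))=0.01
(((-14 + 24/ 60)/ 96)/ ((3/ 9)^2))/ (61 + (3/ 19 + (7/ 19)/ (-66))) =-31977/ 1533700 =-0.02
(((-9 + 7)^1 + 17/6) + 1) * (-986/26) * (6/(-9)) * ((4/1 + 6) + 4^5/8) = 249458/39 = 6396.36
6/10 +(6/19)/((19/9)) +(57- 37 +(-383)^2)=146709.75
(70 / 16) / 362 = 35 / 2896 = 0.01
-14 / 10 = -7 / 5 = -1.40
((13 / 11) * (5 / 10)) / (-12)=-13 / 264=-0.05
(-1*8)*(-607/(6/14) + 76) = 32168/3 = 10722.67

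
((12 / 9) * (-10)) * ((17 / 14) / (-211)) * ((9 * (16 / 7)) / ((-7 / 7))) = -16320 / 10339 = -1.58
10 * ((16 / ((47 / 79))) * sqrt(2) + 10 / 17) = 100 / 17 + 12640 * sqrt(2) / 47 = 386.22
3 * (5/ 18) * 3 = 5/ 2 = 2.50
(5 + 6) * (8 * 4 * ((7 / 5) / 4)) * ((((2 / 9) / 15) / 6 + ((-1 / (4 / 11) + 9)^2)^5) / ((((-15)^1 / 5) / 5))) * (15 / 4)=-2974033355793630977 / 42467328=-70031092038.42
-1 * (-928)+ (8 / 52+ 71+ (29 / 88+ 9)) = 1153705 / 1144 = 1008.48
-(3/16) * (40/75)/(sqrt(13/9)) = -3 * sqrt(13)/130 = -0.08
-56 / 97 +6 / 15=-86 / 485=-0.18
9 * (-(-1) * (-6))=-54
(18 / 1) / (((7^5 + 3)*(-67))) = -9 / 563135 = -0.00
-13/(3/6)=-26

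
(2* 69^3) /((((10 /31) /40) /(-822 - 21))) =-68679405576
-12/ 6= -2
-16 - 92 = -108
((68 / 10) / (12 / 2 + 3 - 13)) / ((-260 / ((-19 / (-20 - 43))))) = 323 / 163800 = 0.00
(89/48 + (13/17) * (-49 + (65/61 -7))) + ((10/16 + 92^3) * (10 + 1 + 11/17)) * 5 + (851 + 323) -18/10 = 663899011693/14640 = 45348293.15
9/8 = 1.12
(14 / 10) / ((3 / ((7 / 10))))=49 / 150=0.33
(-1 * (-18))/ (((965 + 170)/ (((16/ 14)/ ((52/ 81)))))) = 2916/ 103285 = 0.03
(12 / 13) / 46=6 / 299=0.02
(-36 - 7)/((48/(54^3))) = -282123/2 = -141061.50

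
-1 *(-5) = 5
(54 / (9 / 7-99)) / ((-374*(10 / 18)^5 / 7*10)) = 8680203 / 444125000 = 0.02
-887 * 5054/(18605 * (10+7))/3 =-4482898/948855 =-4.72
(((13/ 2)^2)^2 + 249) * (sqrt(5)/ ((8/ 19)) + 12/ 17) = 97635/ 68 + 618355 * sqrt(5)/ 128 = 12238.03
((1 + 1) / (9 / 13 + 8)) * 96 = 2496 / 113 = 22.09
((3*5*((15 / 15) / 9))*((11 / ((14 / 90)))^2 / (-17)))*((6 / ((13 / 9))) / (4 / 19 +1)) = -418992750 / 249067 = -1682.25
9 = 9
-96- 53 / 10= -1013 / 10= -101.30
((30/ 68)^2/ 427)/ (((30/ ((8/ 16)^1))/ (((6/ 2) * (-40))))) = -225/ 246806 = -0.00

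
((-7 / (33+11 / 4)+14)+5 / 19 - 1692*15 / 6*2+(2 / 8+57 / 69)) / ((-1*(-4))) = -2111.21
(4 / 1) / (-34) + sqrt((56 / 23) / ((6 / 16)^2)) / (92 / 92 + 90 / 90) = -2 / 17 + 8*sqrt(322) / 69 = 1.96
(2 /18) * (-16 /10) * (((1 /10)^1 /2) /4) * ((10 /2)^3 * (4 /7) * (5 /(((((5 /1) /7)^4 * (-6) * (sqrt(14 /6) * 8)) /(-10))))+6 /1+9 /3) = -0.44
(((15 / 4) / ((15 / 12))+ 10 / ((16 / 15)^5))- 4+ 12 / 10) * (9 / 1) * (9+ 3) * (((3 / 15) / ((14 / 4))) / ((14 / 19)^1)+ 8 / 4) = 268107555609 / 160563200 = 1669.79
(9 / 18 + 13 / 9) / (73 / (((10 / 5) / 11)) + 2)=35 / 7263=0.00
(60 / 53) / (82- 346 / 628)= 1256 / 90365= 0.01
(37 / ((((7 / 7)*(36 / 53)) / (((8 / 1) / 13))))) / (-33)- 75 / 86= -626867 / 332046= -1.89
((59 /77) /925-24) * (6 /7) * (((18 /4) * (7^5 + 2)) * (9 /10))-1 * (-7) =-6981917126917 /4985750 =-1400374.49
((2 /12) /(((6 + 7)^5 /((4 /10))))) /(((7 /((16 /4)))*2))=2 /38985765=0.00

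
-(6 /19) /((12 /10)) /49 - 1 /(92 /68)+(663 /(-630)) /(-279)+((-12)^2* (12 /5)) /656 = -314359889 /1469659842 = -0.21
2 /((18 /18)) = 2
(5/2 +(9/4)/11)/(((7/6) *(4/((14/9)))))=119/132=0.90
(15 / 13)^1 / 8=15 / 104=0.14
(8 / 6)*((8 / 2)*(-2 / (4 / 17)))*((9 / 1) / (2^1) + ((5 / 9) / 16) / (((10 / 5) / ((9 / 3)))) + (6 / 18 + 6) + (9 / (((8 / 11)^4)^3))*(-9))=12926697577227731 / 77309411328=167207.30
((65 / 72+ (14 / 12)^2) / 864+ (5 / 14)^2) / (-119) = -396787 / 362734848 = -0.00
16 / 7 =2.29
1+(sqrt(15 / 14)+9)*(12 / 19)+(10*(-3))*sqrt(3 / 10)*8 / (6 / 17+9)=-136*sqrt(30) / 53+6*sqrt(210) / 133+127 / 19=-6.72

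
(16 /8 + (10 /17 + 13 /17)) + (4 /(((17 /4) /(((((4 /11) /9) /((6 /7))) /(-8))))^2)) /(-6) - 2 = 103469059 /76477203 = 1.35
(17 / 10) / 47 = 17 / 470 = 0.04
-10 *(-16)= 160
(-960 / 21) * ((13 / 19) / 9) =-4160 / 1197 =-3.48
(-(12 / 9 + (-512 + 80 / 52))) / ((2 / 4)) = 39712 / 39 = 1018.26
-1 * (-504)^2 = -254016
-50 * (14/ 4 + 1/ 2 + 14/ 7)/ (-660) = 0.45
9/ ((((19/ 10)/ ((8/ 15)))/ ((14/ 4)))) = 168/ 19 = 8.84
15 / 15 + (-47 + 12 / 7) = -310 / 7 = -44.29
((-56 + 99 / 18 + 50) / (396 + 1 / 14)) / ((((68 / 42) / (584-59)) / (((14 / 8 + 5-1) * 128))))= -5680080 / 18853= -301.28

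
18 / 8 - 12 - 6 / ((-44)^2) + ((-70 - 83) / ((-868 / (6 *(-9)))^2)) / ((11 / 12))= -474013017 / 45582152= -10.40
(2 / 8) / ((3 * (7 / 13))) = 0.15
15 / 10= 3 / 2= 1.50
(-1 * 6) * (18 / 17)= -108 / 17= -6.35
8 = 8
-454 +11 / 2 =-897 / 2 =-448.50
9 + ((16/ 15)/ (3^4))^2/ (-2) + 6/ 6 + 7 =25095697/ 1476225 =17.00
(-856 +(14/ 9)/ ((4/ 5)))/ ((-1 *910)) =15373/ 16380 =0.94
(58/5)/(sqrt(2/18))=174/5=34.80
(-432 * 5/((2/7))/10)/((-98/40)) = 2160/7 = 308.57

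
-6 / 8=-3 / 4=-0.75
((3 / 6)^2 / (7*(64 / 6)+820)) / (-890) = -3 / 9555040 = -0.00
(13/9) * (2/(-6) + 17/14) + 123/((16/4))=24209/756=32.02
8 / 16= 1 / 2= 0.50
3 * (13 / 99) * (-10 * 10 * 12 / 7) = -5200 / 77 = -67.53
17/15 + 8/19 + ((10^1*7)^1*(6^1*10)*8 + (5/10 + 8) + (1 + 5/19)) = 19158451/570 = 33611.32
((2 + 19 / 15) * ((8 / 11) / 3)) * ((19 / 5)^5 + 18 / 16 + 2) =974458933 / 1546875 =629.95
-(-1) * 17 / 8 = 17 / 8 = 2.12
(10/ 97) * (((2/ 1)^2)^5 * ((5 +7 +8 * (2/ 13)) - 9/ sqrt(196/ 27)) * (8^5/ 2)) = 28856811520/ 1261 - 2264924160 * sqrt(3)/ 679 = 17106508.70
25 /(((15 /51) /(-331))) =-28135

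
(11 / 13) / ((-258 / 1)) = -11 / 3354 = -0.00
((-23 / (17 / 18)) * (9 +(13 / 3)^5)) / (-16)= 1073755 / 459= 2339.34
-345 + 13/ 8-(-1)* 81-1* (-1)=-2091/ 8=-261.38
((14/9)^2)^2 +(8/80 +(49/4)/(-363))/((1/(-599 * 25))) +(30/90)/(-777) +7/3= -809266149371/822460716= -983.96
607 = 607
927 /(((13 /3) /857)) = 183332.08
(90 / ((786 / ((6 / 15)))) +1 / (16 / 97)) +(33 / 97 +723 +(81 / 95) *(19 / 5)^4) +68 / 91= 52496603619093 / 57816850000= 907.98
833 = 833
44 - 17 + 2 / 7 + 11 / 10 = 1987 / 70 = 28.39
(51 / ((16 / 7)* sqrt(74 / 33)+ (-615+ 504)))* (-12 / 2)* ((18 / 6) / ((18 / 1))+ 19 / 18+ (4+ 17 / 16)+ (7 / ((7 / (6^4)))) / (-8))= -1849157541 / 4303592 - 5336674* sqrt(2442) / 19904113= -442.93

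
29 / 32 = 0.91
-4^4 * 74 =-18944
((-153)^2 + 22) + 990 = 24421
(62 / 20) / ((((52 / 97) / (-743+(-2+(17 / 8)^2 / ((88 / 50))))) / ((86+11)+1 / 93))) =-14074140601 / 33792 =-416493.27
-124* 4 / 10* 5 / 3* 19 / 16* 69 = -13547 / 2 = -6773.50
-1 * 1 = -1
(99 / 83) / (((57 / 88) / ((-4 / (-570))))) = 0.01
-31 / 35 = -0.89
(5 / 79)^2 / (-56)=-25 / 349496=-0.00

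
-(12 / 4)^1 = -3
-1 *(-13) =13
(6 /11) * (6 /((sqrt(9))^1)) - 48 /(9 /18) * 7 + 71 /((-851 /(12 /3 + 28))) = -6305372 /9361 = -673.58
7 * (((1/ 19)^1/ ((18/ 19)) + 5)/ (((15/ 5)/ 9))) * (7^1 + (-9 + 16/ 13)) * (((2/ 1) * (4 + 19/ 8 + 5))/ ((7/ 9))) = -9555/ 4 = -2388.75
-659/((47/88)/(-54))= 3131568/47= 66629.11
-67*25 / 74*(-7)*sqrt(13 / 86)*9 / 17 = 105525*sqrt(1118) / 108188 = 32.61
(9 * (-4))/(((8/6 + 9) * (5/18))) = -12.54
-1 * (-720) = 720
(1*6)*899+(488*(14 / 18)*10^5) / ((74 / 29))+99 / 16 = 79279972199 / 5328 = 14879874.66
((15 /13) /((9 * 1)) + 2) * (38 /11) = 3154 /429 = 7.35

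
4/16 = 0.25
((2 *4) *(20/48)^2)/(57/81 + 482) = 75/26066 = 0.00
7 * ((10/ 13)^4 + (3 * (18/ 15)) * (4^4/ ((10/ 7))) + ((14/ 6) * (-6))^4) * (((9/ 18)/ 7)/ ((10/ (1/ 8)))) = 871589569/ 3570125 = 244.13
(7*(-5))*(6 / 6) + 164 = 129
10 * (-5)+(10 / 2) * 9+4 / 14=-33 / 7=-4.71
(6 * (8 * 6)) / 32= 9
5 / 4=1.25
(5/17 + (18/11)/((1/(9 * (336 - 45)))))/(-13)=-801469/2431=-329.69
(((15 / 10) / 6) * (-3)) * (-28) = 21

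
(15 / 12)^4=625 / 256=2.44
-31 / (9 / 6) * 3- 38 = -100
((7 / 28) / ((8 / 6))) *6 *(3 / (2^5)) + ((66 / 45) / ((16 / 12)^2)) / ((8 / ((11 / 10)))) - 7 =-43399 / 6400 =-6.78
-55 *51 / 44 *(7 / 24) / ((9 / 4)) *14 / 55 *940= -195755 / 99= -1977.32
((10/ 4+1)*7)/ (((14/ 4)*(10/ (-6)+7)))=21/ 16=1.31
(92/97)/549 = 92/53253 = 0.00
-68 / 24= -17 / 6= -2.83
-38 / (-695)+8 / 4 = 1428 / 695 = 2.05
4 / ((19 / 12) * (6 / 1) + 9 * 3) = 8 / 73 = 0.11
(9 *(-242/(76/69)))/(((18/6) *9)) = -2783/38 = -73.24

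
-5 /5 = -1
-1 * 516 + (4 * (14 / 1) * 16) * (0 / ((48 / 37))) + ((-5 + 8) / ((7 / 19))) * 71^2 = 283725 / 7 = 40532.14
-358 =-358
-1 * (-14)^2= -196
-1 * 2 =-2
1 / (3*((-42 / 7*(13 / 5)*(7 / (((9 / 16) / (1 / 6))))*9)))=-5 / 4368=-0.00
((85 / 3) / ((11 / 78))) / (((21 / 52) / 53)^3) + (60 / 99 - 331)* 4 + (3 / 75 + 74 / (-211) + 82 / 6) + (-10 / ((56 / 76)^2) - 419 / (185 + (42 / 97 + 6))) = 9062950718856761315053 / 19956829419450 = 454127783.95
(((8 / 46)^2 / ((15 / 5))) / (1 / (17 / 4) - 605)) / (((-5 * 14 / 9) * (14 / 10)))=136 / 88831267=0.00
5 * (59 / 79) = 295 / 79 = 3.73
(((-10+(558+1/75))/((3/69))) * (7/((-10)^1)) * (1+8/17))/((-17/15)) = 6617261/578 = 11448.55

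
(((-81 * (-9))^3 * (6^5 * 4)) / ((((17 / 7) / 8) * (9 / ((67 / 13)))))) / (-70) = -358831956275712 / 1105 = -324734802059.47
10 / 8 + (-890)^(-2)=495063 / 396050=1.25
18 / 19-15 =-267 / 19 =-14.05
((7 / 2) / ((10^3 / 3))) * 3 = 0.03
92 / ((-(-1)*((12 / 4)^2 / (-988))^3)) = -88727585024 / 729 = -121711364.92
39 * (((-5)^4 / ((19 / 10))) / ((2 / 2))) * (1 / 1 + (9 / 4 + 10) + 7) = 9871875 / 38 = 259786.18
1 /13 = 0.08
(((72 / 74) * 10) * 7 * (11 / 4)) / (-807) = -2310 / 9953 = -0.23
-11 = -11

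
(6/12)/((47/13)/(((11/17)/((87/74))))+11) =0.03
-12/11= -1.09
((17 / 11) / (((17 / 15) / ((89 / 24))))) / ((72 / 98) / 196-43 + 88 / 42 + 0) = -641067 / 5185136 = -0.12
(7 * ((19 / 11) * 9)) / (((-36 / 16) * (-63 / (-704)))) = -4864 / 9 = -540.44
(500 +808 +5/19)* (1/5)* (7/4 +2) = 74571/76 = 981.20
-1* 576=-576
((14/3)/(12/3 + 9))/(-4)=-7/78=-0.09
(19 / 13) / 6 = 19 / 78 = 0.24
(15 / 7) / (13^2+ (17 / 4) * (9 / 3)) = 60 / 5089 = 0.01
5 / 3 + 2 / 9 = 17 / 9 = 1.89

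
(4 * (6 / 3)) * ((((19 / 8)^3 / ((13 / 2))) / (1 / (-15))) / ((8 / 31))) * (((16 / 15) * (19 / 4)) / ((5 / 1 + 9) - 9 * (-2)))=-4039951 / 26624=-151.74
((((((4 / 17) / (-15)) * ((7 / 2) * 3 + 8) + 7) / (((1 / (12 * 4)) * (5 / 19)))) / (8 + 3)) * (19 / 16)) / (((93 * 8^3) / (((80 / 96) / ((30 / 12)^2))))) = 617671 / 1669536000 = 0.00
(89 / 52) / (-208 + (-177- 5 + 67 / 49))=-4361 / 990236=-0.00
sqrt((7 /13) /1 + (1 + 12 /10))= sqrt(11570) /65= 1.65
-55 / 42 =-1.31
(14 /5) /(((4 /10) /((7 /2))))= 49 /2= 24.50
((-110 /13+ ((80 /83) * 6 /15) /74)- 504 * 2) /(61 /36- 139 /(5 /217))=7304397480 /43338931649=0.17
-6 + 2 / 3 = -16 / 3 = -5.33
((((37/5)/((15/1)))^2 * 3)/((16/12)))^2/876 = 1874161/5475000000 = 0.00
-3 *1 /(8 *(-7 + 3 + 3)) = 3 /8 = 0.38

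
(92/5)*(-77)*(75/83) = -106260/83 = -1280.24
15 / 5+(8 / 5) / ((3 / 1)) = 53 / 15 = 3.53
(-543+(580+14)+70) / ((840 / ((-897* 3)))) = -108537 / 280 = -387.63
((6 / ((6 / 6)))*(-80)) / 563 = -480 / 563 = -0.85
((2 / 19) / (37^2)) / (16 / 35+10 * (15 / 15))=35 / 4760013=0.00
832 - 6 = 826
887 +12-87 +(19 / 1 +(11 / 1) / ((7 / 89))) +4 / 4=6803 / 7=971.86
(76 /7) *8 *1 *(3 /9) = 608 /21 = 28.95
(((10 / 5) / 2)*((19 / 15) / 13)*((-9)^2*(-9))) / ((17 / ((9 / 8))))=-41553 / 8840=-4.70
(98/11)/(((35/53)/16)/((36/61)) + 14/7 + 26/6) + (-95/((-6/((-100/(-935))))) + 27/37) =15477428191/4057557603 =3.81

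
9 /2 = 4.50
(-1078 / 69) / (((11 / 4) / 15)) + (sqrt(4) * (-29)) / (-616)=-603013 / 7084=-85.12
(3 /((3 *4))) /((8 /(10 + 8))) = 9 /16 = 0.56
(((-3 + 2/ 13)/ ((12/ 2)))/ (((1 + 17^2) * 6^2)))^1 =-37/ 814320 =-0.00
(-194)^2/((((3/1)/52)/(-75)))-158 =-48926958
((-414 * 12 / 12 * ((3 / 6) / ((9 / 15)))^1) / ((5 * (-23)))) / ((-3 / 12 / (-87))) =1044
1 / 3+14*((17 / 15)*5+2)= 323 / 3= 107.67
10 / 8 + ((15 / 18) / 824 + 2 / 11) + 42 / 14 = 241075 / 54384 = 4.43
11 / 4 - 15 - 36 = -193 / 4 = -48.25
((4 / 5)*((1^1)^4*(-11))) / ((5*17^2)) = -44 / 7225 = -0.01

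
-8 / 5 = -1.60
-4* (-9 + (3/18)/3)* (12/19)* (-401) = -516488/57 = -9061.19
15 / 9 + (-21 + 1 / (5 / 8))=-17.73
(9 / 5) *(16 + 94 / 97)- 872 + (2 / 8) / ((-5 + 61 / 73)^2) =-150859511819 / 179287040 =-841.44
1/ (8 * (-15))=-0.01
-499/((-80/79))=39421/80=492.76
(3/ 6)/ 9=1/ 18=0.06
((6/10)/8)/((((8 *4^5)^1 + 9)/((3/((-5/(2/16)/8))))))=-9/1640200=-0.00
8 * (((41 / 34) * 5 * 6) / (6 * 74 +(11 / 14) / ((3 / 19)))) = 0.64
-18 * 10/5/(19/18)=-648/19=-34.11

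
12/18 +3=11/3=3.67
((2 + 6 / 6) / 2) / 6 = 1 / 4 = 0.25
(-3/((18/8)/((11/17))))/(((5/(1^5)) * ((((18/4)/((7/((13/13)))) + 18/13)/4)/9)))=-32032/10455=-3.06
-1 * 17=-17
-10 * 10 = -100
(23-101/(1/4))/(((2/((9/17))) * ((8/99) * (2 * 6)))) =-113157/1088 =-104.00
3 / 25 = 0.12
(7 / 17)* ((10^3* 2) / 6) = 7000 / 51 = 137.25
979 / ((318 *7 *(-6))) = -979 / 13356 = -0.07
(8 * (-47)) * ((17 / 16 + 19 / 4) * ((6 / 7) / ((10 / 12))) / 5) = -78678 / 175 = -449.59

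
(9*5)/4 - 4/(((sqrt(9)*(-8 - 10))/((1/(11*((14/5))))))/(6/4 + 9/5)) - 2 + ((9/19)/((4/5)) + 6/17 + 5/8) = 1762709/162792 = 10.83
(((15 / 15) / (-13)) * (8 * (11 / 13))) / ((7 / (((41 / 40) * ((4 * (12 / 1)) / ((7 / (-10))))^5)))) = 2298331791360000 / 19882681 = 115594662.08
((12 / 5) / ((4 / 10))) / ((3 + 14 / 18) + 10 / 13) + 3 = 1149 / 266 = 4.32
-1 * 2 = -2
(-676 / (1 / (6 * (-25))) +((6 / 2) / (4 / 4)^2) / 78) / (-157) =-2636401 / 4082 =-645.86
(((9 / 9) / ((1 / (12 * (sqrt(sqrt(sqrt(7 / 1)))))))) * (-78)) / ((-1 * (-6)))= -156 * 7^(1 / 8)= -198.96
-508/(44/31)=-3937/11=-357.91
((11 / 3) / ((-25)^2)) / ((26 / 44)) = 242 / 24375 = 0.01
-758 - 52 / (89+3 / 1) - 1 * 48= -806.57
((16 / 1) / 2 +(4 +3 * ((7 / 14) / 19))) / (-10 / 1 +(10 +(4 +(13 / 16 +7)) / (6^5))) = 7951.40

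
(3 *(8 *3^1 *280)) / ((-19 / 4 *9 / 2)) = -17920 / 19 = -943.16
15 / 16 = 0.94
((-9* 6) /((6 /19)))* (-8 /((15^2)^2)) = 152 /5625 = 0.03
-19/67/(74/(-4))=38/2479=0.02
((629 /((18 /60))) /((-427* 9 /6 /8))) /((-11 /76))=7648640 /42273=180.93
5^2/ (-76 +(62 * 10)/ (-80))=-20/ 67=-0.30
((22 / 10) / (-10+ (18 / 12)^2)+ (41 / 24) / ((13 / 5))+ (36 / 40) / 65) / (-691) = -93583 / 167083800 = -0.00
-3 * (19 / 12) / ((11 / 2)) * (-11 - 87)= 931 / 11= 84.64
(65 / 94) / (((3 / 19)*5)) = 0.88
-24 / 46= -12 / 23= -0.52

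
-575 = -575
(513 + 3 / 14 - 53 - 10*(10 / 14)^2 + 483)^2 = 8452044225 / 9604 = 880054.58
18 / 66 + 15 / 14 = 1.34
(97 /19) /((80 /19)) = 97 /80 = 1.21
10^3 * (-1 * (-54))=54000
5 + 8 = 13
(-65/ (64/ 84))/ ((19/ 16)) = -1365/ 19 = -71.84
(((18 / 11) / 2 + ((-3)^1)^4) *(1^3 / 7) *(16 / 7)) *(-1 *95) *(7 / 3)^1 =-456000 / 77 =-5922.08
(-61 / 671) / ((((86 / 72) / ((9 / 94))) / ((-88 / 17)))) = 1296 / 34357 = 0.04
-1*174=-174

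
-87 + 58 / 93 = -8033 / 93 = -86.38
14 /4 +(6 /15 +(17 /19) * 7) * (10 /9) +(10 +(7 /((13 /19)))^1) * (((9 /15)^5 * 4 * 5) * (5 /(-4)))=-28.43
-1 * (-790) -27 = 763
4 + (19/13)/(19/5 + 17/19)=24997/5798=4.31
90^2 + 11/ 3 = 24311/ 3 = 8103.67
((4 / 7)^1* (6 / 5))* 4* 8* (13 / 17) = 9984 / 595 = 16.78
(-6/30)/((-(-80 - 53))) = -1/665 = -0.00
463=463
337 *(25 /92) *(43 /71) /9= 6.16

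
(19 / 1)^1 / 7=19 / 7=2.71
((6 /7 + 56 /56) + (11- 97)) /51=-589 /357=-1.65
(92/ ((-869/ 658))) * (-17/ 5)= 1029112/ 4345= 236.85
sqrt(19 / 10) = sqrt(190) / 10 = 1.38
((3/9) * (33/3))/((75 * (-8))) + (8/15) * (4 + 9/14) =31123/12600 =2.47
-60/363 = -20/121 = -0.17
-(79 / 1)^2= -6241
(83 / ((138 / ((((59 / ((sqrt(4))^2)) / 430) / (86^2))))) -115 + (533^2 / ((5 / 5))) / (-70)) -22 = -10311155202469 / 2457720384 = -4195.41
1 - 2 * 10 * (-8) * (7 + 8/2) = 1761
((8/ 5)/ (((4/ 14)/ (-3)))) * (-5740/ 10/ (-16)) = -6027/ 10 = -602.70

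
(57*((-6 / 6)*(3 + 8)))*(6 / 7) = -537.43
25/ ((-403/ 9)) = -225/ 403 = -0.56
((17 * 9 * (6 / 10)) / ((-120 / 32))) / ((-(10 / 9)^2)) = 12393 / 625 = 19.83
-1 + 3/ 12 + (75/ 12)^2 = 613/ 16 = 38.31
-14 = -14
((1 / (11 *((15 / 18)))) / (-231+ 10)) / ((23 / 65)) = -6 / 4301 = -0.00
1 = 1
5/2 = 2.50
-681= -681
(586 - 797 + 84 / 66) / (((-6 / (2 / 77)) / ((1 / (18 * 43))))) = 769 / 655578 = 0.00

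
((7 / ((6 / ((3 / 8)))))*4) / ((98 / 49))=7 / 8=0.88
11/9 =1.22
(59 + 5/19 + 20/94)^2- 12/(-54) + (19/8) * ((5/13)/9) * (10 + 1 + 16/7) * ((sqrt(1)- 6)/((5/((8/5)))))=2309040484871/653110731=3535.45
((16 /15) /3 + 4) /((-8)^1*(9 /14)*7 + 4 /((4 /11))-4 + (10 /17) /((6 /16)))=-3332 /20985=-0.16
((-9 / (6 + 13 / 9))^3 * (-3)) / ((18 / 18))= 1594323 / 300763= 5.30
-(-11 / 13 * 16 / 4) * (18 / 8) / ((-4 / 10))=-495 / 26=-19.04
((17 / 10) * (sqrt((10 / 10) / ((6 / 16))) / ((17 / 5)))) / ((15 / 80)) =16 * sqrt(6) / 9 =4.35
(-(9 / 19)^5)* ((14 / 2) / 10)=-413343 / 24760990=-0.02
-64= -64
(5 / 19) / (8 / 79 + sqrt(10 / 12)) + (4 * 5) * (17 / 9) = 31205 * sqrt(30) / 585599 + 198933020 / 5270391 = 38.04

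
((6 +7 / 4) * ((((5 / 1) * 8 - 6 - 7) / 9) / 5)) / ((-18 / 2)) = -31 / 60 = -0.52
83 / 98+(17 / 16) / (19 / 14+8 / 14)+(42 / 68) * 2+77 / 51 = 745435 / 179928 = 4.14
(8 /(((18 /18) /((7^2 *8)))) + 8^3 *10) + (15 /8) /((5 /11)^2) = 330603 /40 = 8265.08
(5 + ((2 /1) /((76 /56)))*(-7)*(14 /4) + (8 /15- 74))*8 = -238424 /285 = -836.58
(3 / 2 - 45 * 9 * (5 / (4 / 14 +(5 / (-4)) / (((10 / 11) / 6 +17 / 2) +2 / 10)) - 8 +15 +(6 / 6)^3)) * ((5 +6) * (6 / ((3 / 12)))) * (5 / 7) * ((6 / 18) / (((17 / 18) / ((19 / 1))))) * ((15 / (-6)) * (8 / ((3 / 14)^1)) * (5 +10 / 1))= 161483488056000 / 5287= 30543500672.59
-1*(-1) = 1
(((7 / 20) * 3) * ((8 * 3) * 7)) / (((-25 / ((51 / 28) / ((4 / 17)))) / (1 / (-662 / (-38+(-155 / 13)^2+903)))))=929704041 / 11187800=83.10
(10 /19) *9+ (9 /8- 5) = 131 /152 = 0.86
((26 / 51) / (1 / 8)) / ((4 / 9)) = 156 / 17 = 9.18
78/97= 0.80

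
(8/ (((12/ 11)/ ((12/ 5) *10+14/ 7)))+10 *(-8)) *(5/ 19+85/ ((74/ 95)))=8509990/ 703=12105.25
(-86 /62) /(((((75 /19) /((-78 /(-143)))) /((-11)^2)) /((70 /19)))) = -13244 /155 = -85.45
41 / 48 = 0.85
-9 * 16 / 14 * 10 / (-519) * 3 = 720 / 1211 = 0.59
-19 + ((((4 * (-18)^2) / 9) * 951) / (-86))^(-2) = -19.00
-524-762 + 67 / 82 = -105385 / 82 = -1285.18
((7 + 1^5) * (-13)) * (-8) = 832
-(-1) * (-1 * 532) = -532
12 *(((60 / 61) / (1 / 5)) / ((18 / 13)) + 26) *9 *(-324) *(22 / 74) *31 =-9530309.70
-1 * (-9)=9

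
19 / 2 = 9.50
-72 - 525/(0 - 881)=-62907/881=-71.40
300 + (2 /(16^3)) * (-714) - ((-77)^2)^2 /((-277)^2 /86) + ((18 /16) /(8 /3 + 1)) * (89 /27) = -33793036010079 /864275456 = -39099.84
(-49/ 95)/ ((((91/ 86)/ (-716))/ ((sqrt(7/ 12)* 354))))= 25430888* sqrt(21)/ 1235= 94363.54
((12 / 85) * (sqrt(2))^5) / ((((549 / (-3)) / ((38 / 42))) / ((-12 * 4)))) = 4864 * sqrt(2) / 36295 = 0.19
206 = 206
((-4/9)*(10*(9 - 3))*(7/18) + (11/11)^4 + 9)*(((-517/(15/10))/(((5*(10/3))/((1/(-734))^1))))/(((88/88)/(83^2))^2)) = -24535951957/49545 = -495225.59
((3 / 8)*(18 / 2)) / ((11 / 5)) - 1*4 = -217 / 88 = -2.47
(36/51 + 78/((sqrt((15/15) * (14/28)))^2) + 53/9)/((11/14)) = 206.94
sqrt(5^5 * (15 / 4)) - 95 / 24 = -95 / 24 + 125 * sqrt(3) / 2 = 104.29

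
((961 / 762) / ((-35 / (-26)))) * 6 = 24986 / 4445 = 5.62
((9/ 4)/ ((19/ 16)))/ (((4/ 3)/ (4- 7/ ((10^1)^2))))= 10611/ 1900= 5.58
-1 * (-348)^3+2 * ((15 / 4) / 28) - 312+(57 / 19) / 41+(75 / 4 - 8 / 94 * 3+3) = 4547832734895 / 107912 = 42143901.84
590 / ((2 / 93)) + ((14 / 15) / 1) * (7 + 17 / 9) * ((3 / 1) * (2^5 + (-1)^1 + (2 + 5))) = 255427 / 9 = 28380.78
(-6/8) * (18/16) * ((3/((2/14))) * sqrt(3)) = -567 * sqrt(3)/32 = -30.69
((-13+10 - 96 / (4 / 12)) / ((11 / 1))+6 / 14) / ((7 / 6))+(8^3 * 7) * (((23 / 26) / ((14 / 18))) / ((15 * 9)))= 828952 / 105105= 7.89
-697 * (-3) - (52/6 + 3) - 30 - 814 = 3706/3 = 1235.33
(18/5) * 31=558/5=111.60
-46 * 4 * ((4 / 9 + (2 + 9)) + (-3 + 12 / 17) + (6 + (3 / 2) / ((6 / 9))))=-489854 / 153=-3201.66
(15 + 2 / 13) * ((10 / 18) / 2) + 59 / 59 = 1219 / 234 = 5.21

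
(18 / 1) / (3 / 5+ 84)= 10 / 47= 0.21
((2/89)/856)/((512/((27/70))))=0.00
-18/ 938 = -9/ 469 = -0.02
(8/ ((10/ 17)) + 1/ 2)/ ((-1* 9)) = -47/ 30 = -1.57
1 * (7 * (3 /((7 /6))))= 18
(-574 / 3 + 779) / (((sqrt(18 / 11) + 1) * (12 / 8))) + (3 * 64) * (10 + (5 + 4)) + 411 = 3526 * sqrt(22) / 21 + 216931 / 63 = 4230.89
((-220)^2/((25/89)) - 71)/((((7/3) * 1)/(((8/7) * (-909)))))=-3757435128/49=-76682349.55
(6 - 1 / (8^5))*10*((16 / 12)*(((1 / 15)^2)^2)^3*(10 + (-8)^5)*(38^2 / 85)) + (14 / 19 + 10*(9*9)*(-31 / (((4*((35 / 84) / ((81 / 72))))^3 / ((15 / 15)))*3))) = -165653757318164854716277 / 64370791125000000000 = -2573.43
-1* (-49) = 49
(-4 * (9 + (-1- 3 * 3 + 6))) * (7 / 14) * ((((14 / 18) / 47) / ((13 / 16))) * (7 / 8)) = -980 / 5499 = -0.18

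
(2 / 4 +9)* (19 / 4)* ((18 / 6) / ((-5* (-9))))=361 / 120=3.01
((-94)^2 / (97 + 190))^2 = 947.87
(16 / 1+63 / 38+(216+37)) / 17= 605 / 38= 15.92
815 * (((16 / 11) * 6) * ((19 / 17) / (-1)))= -1486560 / 187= -7949.52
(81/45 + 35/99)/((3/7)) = 7462/1485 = 5.02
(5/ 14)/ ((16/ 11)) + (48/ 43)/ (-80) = 11153/ 48160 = 0.23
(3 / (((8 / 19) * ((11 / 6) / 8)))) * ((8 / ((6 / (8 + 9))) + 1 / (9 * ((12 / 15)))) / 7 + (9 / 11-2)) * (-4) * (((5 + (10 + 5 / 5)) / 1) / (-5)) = 826.22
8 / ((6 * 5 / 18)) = 24 / 5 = 4.80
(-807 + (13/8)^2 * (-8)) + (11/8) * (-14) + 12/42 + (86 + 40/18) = -382469/504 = -758.87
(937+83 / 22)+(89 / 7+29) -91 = 137289 / 154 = 891.49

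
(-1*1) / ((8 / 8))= -1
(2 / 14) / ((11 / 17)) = 17 / 77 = 0.22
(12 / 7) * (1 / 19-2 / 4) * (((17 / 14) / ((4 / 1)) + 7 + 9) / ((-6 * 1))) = 2.08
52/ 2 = 26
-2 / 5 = -0.40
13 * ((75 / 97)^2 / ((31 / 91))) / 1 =6654375 / 291679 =22.81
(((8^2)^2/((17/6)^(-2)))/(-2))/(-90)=73984/405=182.68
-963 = -963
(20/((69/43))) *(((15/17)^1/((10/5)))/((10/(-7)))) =-3.85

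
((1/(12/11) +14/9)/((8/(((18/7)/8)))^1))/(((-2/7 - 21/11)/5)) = -4895/21632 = -0.23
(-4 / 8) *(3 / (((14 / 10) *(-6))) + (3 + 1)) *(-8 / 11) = 102 / 77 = 1.32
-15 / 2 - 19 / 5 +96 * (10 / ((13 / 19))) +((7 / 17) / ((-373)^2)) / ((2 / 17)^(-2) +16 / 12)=377868136736009 / 271500504470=1391.78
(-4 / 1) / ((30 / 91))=-182 / 15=-12.13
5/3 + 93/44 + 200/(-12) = -567/44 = -12.89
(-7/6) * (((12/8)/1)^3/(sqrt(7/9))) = -27 * sqrt(7)/16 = -4.46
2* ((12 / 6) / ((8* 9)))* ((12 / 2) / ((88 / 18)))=3 / 44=0.07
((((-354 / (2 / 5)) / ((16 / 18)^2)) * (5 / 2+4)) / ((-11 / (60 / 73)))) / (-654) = -4659525 / 5601728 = -0.83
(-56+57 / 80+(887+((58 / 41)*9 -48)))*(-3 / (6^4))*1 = -870779 / 472320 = -1.84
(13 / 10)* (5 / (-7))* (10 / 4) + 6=103 / 28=3.68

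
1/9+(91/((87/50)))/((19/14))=191651/4959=38.65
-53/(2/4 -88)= 0.61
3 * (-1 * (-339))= 1017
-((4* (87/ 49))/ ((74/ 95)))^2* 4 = -1092963600/ 3286969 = -332.51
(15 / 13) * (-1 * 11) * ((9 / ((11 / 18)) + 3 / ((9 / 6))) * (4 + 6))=-27600 / 13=-2123.08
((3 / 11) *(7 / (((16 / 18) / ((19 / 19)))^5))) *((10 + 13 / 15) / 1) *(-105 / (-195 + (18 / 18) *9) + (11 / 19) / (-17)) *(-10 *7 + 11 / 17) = -843838193143953 / 613558190080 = -1375.32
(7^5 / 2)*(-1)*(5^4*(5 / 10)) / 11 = -10504375 / 44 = -238735.80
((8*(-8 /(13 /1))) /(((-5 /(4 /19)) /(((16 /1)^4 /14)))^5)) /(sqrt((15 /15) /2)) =2071061638334.43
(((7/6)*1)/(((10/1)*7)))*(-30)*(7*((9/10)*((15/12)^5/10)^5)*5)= -6008148193359375/144115188075855872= -0.04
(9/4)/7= 9/28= 0.32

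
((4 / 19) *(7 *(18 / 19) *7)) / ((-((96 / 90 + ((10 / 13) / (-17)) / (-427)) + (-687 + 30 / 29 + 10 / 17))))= 144823147560 / 10140743955197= 0.01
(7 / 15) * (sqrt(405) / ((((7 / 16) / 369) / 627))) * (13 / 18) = 8020584 * sqrt(5) / 5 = 3586914.21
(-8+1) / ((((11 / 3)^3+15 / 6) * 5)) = -378 / 13985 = -0.03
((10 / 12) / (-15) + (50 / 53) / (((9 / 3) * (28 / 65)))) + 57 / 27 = 9301 / 3339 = 2.79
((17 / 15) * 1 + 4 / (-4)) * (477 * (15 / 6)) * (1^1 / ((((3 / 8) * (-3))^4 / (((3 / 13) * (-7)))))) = -160.35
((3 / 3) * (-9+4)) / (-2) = 5 / 2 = 2.50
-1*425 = -425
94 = 94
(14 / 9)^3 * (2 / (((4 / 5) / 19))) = 130340 / 729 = 178.79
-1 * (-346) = 346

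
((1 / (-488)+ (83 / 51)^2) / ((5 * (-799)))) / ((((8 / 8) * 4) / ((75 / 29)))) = -357365 / 834345312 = -0.00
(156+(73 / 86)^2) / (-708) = -1159105 / 5236368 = -0.22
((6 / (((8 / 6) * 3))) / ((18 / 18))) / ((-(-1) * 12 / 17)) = 17 / 8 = 2.12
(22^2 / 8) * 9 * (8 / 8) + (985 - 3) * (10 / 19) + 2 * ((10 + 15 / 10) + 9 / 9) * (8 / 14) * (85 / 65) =3734721 / 3458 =1080.02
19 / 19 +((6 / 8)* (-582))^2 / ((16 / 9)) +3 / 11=75451667 / 704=107175.66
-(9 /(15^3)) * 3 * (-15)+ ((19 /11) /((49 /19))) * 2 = 1.46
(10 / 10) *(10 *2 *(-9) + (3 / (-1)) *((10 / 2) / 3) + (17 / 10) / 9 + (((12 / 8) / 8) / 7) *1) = -931313 / 5040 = -184.78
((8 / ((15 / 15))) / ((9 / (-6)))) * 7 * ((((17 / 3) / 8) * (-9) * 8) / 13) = 1904 / 13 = 146.46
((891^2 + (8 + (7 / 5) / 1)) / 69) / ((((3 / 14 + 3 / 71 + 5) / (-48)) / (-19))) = 63130164608 / 31625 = 1996210.74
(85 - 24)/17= 61/17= 3.59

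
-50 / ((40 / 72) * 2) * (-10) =450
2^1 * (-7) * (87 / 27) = -406 / 9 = -45.11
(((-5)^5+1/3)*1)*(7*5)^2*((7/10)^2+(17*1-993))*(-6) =-22403855313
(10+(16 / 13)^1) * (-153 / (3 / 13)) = -7446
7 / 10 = 0.70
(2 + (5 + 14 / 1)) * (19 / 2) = 399 / 2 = 199.50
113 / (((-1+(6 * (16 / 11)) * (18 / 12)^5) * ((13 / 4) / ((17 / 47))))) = 0.19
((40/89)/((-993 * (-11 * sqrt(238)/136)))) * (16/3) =2560 * sqrt(238)/20415087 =0.00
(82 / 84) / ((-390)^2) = 41 / 6388200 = 0.00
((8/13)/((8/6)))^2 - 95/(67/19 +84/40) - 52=-12406338/180661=-68.67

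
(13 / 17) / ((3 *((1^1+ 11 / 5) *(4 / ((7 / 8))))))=455 / 26112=0.02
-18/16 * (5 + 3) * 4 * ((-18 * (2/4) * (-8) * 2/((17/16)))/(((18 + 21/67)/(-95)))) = 25309.87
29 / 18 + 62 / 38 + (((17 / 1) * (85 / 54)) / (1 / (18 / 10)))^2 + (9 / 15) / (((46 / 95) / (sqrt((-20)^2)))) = 36939571 / 15732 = 2348.05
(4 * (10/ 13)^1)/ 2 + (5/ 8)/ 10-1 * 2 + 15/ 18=271/ 624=0.43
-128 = -128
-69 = -69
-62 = -62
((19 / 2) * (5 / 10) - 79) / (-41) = 297 / 164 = 1.81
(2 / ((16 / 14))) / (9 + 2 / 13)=13 / 68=0.19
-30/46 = -15/23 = -0.65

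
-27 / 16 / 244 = -27 / 3904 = -0.01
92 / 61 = 1.51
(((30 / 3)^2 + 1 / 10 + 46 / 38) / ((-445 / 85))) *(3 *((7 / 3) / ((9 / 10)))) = -2290631 / 15219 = -150.51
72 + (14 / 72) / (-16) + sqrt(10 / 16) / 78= sqrt(10) / 312 + 41465 / 576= 72.00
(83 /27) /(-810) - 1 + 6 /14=-88061 /153090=-0.58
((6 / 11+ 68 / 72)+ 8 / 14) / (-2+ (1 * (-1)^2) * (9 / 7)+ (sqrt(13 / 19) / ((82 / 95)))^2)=9605234 / 950895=10.10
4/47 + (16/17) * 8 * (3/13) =18932/10387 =1.82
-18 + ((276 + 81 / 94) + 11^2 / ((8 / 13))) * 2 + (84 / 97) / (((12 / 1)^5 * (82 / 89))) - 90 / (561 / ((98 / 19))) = 25563475878464449 / 27542517640704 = 928.15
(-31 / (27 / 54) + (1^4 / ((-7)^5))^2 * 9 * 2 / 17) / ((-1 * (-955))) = -297728912428 / 4585985667515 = -0.06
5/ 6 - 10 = -55/ 6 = -9.17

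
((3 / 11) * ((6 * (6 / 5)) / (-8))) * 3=-81 / 110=-0.74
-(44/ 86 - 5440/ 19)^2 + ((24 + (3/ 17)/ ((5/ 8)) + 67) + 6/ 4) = -9258412976683/ 113473130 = -81591.24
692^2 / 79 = 478864 / 79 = 6061.57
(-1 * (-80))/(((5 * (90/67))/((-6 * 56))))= -60032/15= -4002.13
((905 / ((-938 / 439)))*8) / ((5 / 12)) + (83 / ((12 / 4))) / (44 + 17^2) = -3810179041 / 468531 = -8132.18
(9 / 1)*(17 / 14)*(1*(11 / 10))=1683 / 140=12.02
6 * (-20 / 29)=-120 / 29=-4.14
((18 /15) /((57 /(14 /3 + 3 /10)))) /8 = 149 /11400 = 0.01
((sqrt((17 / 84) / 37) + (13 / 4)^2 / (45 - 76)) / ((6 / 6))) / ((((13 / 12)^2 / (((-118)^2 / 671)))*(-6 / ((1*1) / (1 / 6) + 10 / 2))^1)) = 8.65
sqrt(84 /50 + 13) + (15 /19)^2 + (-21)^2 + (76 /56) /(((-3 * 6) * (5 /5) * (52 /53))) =sqrt(367) /5 + 2088754777 /4730544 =445.38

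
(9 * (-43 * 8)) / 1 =-3096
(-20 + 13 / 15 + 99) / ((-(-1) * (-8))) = -599 / 60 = -9.98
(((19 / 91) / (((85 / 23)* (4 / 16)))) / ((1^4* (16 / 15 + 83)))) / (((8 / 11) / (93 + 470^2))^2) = 7747205874458919 / 31212272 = 248210251.23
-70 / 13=-5.38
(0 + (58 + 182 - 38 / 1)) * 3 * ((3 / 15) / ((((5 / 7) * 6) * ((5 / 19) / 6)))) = 80598 / 125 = 644.78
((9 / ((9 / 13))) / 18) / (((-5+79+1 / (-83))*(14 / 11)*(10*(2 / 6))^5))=0.00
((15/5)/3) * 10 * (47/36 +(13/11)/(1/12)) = 30665/198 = 154.87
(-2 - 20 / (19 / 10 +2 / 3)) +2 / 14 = -743 / 77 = -9.65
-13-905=-918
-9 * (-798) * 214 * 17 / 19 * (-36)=-49505904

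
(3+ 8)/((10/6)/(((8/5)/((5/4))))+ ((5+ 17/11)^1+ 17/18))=34848/27853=1.25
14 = 14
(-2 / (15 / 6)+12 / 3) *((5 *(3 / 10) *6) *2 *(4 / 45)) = 128 / 25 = 5.12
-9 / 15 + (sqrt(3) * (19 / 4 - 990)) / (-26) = -3 / 5 + 3941 * sqrt(3) / 104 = 65.03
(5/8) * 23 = 115/8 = 14.38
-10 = -10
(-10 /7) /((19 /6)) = -60 /133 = -0.45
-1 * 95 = -95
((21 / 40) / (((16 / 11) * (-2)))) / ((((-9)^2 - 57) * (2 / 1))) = -77 / 20480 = -0.00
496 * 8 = 3968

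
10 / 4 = 5 / 2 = 2.50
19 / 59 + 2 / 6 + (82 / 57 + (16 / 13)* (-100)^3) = -53807908454 / 43719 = -1230767.14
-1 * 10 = -10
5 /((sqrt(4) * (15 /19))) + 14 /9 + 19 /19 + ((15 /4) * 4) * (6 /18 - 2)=-19.28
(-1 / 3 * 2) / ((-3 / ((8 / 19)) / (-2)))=-32 / 171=-0.19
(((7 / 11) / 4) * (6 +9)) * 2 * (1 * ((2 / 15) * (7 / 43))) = 49 / 473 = 0.10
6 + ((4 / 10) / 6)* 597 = 229 / 5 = 45.80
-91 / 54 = -1.69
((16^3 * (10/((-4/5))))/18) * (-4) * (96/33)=3276800/99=33098.99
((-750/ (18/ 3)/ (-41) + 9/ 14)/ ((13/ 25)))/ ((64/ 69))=281175/ 36736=7.65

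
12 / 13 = 0.92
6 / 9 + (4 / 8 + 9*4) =223 / 6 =37.17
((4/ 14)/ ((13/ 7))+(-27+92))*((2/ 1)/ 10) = 847/ 65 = 13.03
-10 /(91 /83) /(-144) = 415 /6552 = 0.06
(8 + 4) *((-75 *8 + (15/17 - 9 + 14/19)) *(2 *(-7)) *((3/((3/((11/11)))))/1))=32958912/323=102039.98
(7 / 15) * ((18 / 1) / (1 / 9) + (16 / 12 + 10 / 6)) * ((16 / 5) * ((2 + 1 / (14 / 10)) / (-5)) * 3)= -10032 / 25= -401.28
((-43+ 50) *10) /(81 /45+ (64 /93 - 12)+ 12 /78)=-423150 /56569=-7.48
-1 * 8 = -8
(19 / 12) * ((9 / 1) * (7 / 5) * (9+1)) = 399 / 2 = 199.50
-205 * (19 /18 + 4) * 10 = -93275 /9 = -10363.89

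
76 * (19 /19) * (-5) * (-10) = 3800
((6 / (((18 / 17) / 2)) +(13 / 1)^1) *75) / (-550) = -73 / 22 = -3.32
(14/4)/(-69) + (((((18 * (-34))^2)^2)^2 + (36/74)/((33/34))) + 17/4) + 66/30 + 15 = 11053119688328240415077019997/561660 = 19679378428815013380117.90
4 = 4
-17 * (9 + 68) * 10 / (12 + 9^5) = -13090 / 59061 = -0.22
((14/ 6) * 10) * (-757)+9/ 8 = -423893/ 24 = -17662.21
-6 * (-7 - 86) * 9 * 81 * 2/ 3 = 271188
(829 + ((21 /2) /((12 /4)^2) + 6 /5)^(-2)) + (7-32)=4053864 /5041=804.18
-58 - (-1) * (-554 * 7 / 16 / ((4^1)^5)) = -477075 / 8192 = -58.24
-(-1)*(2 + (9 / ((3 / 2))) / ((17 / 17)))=8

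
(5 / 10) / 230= 1 / 460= 0.00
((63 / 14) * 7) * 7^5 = 1058841 / 2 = 529420.50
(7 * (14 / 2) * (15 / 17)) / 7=105 / 17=6.18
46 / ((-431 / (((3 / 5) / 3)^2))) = -46 / 10775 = -0.00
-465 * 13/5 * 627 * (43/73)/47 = -32595849/3431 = -9500.39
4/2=2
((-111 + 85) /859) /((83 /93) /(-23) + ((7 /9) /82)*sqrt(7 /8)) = 136564181208*sqrt(14) /2715116226275 + 2234716451136 /2715116226275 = 1.01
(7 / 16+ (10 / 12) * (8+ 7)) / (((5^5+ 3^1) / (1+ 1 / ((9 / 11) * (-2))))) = 7 / 4352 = 0.00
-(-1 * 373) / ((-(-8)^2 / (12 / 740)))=-1119 / 11840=-0.09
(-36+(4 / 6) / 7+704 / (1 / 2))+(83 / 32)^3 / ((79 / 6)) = 37331020085 / 27181056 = 1373.42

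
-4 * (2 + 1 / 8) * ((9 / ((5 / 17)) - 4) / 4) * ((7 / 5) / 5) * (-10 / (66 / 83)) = 1313641 / 6600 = 199.04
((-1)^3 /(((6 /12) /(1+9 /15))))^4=65536 /625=104.86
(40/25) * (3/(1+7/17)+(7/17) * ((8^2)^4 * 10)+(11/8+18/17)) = 1879048316/17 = 110532253.88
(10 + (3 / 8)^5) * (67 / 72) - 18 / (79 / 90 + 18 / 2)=15710018129 / 2097414144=7.49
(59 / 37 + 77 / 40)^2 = 27133681 / 2190400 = 12.39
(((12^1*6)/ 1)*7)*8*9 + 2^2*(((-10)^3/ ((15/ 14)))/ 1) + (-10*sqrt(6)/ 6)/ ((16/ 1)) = 97664/ 3- 5*sqrt(6)/ 48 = 32554.41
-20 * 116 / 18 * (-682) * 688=544290560 / 9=60476728.89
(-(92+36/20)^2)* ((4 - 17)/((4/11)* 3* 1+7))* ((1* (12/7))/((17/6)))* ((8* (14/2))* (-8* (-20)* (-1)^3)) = -579767924736/7565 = -76638192.30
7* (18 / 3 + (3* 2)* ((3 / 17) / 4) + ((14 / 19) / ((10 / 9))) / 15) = 713223 / 16150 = 44.16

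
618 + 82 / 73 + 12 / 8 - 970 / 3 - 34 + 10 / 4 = 58208 / 219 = 265.79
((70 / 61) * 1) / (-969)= -70 / 59109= -0.00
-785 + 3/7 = -5492/7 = -784.57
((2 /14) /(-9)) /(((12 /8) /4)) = -0.04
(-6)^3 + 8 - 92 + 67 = -233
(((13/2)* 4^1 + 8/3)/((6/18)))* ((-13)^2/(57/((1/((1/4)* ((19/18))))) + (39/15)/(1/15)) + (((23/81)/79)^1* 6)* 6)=258270040/922167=280.07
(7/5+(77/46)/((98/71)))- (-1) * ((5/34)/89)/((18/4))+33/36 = 77384383/21923370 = 3.53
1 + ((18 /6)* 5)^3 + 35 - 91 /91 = 3410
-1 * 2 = -2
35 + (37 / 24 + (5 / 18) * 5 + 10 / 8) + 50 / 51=49157 / 1224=40.16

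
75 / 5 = 15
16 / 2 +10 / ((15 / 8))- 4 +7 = 49 / 3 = 16.33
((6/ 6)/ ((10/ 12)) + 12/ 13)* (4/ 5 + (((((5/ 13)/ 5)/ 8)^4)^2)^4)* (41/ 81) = 44107991977007671927270170259821516241273347416792177027362762087289/ 51305359172619607789209404033660366518713364737851451937315513958400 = 0.86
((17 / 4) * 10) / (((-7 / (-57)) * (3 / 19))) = 30685 / 14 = 2191.79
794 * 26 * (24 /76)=123864 /19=6519.16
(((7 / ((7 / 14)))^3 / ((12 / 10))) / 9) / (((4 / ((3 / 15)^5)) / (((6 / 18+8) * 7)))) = 2401 / 2025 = 1.19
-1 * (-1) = 1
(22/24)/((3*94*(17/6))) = 0.00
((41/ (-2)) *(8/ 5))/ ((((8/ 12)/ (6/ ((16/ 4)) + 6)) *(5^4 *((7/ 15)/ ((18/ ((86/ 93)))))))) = -926559/ 37625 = -24.63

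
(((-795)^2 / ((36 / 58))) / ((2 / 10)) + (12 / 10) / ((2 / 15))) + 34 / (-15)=152739577 / 30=5091319.23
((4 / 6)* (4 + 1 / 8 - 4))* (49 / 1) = 49 / 12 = 4.08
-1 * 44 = -44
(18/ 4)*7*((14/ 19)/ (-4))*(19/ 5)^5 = -57471561/ 12500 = -4597.72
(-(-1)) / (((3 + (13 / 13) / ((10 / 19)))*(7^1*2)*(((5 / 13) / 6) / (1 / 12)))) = 13 / 686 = 0.02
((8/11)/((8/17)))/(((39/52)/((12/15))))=272/165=1.65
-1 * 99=-99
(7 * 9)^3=250047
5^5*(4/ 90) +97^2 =85931/ 9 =9547.89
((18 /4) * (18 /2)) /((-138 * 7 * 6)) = -9 /1288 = -0.01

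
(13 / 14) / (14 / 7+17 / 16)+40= 13824 / 343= 40.30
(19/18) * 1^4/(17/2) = 19/153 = 0.12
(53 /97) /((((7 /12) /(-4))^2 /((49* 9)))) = 1099008 /97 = 11329.98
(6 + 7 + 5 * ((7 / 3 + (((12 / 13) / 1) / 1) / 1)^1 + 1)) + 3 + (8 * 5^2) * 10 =2037.28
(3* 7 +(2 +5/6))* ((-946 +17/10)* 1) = -22505.82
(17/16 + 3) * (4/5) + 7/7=17/4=4.25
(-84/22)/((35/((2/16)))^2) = -0.00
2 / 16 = 0.12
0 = 0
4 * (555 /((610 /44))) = 9768 /61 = 160.13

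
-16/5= -3.20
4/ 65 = 0.06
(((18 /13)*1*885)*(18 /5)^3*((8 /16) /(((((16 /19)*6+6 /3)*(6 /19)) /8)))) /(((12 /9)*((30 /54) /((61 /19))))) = 48453956028 /108875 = 445042.08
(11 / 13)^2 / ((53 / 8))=968 / 8957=0.11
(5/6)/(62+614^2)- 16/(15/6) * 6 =-434370791/11311740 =-38.40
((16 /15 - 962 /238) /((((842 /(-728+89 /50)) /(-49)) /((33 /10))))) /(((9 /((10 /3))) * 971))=-14849274517 /93817534500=-0.16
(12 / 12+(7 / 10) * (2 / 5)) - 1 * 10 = -218 / 25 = -8.72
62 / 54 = 31 / 27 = 1.15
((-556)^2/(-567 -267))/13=-1112/39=-28.51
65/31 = 2.10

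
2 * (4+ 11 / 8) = 43 / 4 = 10.75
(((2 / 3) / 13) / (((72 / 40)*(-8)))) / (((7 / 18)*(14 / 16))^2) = -960 / 31213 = -0.03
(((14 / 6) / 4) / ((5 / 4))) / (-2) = -7 / 30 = -0.23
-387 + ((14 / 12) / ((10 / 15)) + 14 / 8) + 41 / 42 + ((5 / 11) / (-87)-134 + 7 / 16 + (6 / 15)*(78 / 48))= -276235427 / 535920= -515.44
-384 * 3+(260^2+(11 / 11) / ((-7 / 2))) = 465134 / 7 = 66447.71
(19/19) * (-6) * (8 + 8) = -96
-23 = -23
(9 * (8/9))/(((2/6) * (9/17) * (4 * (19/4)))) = 136/57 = 2.39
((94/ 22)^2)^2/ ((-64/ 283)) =-1380949723/ 937024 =-1473.76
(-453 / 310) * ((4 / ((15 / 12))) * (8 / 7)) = -28992 / 5425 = -5.34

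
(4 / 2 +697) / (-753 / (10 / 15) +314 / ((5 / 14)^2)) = 0.52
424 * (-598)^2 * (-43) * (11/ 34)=-35859098704/ 17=-2109358747.29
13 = 13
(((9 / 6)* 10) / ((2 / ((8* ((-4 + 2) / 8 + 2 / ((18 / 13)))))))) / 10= 43 / 6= 7.17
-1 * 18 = -18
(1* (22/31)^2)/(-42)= -242/20181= -0.01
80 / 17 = 4.71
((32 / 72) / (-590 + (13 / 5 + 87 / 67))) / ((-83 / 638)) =106865 / 18333621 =0.01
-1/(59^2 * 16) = -1/55696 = -0.00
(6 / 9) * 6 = 4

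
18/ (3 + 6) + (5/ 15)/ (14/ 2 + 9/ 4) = 226/ 111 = 2.04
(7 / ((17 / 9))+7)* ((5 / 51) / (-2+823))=910 / 711807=0.00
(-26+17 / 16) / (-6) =133 / 32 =4.16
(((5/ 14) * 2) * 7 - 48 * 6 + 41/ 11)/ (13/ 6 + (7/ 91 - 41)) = 239616/ 33253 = 7.21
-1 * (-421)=421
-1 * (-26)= 26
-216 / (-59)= 216 / 59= 3.66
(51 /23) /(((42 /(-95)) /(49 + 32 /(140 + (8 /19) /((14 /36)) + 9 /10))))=-2144621485 /8686502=-246.89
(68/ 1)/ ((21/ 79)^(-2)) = 29988/ 6241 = 4.80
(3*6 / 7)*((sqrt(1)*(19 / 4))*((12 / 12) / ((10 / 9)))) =1539 / 140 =10.99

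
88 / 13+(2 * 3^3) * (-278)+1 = -195055 / 13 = -15004.23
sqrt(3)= 1.73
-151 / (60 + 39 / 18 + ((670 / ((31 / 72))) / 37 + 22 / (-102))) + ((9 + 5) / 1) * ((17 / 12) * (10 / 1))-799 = -21980406428 / 36505119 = -602.12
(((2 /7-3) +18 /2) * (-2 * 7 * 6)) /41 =-528 /41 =-12.88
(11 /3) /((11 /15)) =5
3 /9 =1 /3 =0.33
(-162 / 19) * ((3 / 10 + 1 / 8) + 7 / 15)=-2889 / 380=-7.60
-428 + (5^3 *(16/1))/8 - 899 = -1077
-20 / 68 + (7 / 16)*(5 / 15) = -121 / 816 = -0.15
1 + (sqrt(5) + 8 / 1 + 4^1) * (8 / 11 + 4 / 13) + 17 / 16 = 148 * sqrt(5) / 143 + 33135 / 2288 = 16.80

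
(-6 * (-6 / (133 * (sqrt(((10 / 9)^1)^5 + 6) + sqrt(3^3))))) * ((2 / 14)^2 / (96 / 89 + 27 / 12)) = 1038096 / (2574215 * (sqrt(454294) + 729 * sqrt(3))) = 0.00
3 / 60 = 1 / 20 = 0.05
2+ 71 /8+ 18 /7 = 753 /56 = 13.45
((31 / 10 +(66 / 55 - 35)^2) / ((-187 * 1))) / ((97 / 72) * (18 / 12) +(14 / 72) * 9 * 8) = -124968 / 326825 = -0.38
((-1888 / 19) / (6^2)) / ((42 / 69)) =-5428 / 1197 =-4.53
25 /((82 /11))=275 /82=3.35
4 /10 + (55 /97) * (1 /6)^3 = 42179 /104760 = 0.40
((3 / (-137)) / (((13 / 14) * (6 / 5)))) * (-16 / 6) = 280 / 5343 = 0.05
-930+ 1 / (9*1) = -8369 / 9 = -929.89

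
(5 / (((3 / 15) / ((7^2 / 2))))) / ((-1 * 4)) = -1225 / 8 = -153.12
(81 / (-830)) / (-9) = 9 / 830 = 0.01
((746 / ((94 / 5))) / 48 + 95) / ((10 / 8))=43237 / 564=76.66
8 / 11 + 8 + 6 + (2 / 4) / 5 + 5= 2181 / 110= 19.83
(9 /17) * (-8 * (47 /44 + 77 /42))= -2298 /187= -12.29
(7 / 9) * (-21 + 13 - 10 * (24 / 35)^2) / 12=-778 / 945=-0.82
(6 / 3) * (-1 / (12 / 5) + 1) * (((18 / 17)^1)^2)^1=378 / 289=1.31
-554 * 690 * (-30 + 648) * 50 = -11811834000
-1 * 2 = -2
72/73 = 0.99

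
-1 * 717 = -717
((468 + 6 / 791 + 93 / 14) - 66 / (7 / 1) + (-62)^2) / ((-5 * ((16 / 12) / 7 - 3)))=20451567 / 66670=306.76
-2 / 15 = -0.13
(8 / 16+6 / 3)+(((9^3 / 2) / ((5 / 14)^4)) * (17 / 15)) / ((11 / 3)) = 6927.44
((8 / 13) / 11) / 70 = 4 / 5005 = 0.00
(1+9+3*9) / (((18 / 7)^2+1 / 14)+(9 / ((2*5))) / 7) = 9065 / 1669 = 5.43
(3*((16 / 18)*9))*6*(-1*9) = -1296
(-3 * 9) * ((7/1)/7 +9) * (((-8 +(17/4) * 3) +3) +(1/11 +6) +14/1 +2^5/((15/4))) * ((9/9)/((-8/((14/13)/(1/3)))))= 4537323/1144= 3966.19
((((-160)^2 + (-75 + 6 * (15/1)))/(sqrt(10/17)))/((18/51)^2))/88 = 1480547 * sqrt(170)/6336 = 3046.71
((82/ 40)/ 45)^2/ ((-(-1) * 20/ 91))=152971/ 16200000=0.01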